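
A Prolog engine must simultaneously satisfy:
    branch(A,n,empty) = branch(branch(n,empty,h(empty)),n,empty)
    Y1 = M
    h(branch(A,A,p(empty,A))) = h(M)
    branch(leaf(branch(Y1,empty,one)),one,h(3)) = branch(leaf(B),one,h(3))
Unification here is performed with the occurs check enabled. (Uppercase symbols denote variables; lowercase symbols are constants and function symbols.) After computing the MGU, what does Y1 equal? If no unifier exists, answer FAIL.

Decompose branch/3: A = branch(n,empty,h(empty)),  n = n,  empty = empty.
Bind A := branch(n,empty,h(empty)); substituting into the one remaining equation that mentions A gives: h(branch(branch(n,empty,h(empty)),branch(n,empty,h(empty)),p(empty,branch(n,empty,h(empty))))) = h(M).
Delete trivial equation n = n.
Delete trivial equation empty = empty.
Bind Y1 := M; substituting into the one remaining equation that mentions Y1 gives: branch(leaf(branch(M,empty,one)),one,h(3)) = branch(leaf(B),one,h(3)).
Decompose h/1: branch(branch(n,empty,h(empty)),branch(n,empty,h(empty)),p(empty,branch(n,empty,h(empty)))) = M.
Bind M := branch(branch(n,empty,h(empty)),branch(n,empty,h(empty)),p(empty,branch(n,empty,h(empty)))); substituting into the remaining equation gives: branch(leaf(branch(branch(branch(n,empty,h(empty)),branch(n,empty,h(empty)),p(empty,branch(n,empty,h(empty)))),empty,one)),one,h(3)) = branch(leaf(B),one,h(3)). Substituting into the earlier binding gives Y1 := branch(branch(n,empty,h(empty)),branch(n,empty,h(empty)),p(empty,branch(n,empty,h(empty)))).
Decompose branch/3: leaf(branch(branch(branch(n,empty,h(empty)),branch(n,empty,h(empty)),p(empty,branch(n,empty,h(empty)))),empty,one)) = leaf(B),  one = one,  h(3) = h(3).
Decompose leaf/1: branch(branch(branch(n,empty,h(empty)),branch(n,empty,h(empty)),p(empty,branch(n,empty,h(empty)))),empty,one) = B.
Bind B := branch(branch(branch(n,empty,h(empty)),branch(n,empty,h(empty)),p(empty,branch(n,empty,h(empty)))),empty,one); no other remaining equation mentions B.
Delete trivial equation one = one.
Delete trivial equation h(3) = h(3).
MGU = { A ↦ branch(n,empty,h(empty)), Y1 ↦ branch(branch(n,empty,h(empty)),branch(n,empty,h(empty)),p(empty,branch(n,empty,h(empty)))), M ↦ branch(branch(n,empty,h(empty)),branch(n,empty,h(empty)),p(empty,branch(n,empty,h(empty)))), B ↦ branch(branch(branch(n,empty,h(empty)),branch(n,empty,h(empty)),p(empty,branch(n,empty,h(empty)))),empty,one) }, so Y1 ↦ branch(branch(n,empty,h(empty)),branch(n,empty,h(empty)),p(empty,branch(n,empty,h(empty)))).

branch(branch(n,empty,h(empty)),branch(n,empty,h(empty)),p(empty,branch(n,empty,h(empty))))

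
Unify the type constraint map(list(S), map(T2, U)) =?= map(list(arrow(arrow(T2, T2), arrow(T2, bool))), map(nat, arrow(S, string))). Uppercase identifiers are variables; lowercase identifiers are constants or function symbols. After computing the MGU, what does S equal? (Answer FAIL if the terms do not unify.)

arrow(arrow(nat, nat), arrow(nat, bool))

Decompose map/2: list(S) =?= list(arrow(arrow(T2, T2), arrow(T2, bool))),  map(T2, U) =?= map(nat, arrow(S, string)).
Decompose list/1: S =?= arrow(arrow(T2, T2), arrow(T2, bool)).
Bind S := arrow(arrow(T2, T2), arrow(T2, bool)); substituting into the remaining equation gives: map(T2, U) =?= map(nat, arrow(arrow(arrow(T2, T2), arrow(T2, bool)), string)).
Decompose map/2: T2 =?= nat,  U =?= arrow(arrow(arrow(T2, T2), arrow(T2, bool)), string).
Bind T2 := nat; substituting into the remaining equation gives: U =?= arrow(arrow(arrow(nat, nat), arrow(nat, bool)), string). Substituting into the earlier binding gives S := arrow(arrow(nat, nat), arrow(nat, bool)).
Bind U := arrow(arrow(arrow(nat, nat), arrow(nat, bool)), string).
MGU = { S := arrow(arrow(nat, nat), arrow(nat, bool)), T2 := nat, U := arrow(arrow(arrow(nat, nat), arrow(nat, bool)), string) }, so S := arrow(arrow(nat, nat), arrow(nat, bool)).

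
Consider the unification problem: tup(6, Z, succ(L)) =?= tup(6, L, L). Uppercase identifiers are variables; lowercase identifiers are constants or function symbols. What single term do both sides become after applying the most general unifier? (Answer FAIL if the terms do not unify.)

FAIL

Decompose tup/3: 6 =?= 6,  Z =?= L,  succ(L) =?= L.
Delete trivial equation 6 =?= 6.
Bind Z := L; no other remaining equation mentions Z.
Occurs check fails: L occurs in succ(L); the equation L =?= succ(L) has no finite solution.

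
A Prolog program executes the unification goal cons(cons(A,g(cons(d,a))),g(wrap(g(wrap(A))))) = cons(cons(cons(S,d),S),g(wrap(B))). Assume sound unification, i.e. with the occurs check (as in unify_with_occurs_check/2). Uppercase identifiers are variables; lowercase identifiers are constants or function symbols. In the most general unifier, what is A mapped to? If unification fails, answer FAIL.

Decompose cons/2: cons(A,g(cons(d,a))) = cons(cons(S,d),S),  g(wrap(g(wrap(A)))) = g(wrap(B)).
Decompose cons/2: A = cons(S,d),  g(cons(d,a)) = S.
Bind A := cons(S,d); substituting into the one remaining equation that mentions A gives: g(wrap(g(wrap(cons(S,d))))) = g(wrap(B)).
Bind S := g(cons(d,a)); substituting into the remaining equation gives: g(wrap(g(wrap(cons(g(cons(d,a)),d))))) = g(wrap(B)). Substituting into the earlier binding gives A := cons(g(cons(d,a)),d).
Decompose g/1: wrap(g(wrap(cons(g(cons(d,a)),d)))) = wrap(B).
Decompose wrap/1: g(wrap(cons(g(cons(d,a)),d))) = B.
Bind B := g(wrap(cons(g(cons(d,a)),d))).
MGU = { A ↦ cons(g(cons(d,a)),d), S ↦ g(cons(d,a)), B ↦ g(wrap(cons(g(cons(d,a)),d))) }, so A ↦ cons(g(cons(d,a)),d).

cons(g(cons(d,a)),d)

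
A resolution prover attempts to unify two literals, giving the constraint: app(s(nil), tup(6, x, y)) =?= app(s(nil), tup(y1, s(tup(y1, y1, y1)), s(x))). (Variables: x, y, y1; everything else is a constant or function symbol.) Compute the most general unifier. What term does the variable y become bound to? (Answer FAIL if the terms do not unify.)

s(s(tup(6, 6, 6)))

Decompose app/2: s(nil) =?= s(nil),  tup(6, x, y) =?= tup(y1, s(tup(y1, y1, y1)), s(x)).
Delete trivial equation s(nil) =?= s(nil).
Decompose tup/3: 6 =?= y1,  x =?= s(tup(y1, y1, y1)),  y =?= s(x).
Bind y1 := 6; substituting into the one remaining equation that mentions y1 gives: x =?= s(tup(6, 6, 6)).
Bind x := s(tup(6, 6, 6)); substituting into the remaining equation gives: y =?= s(s(tup(6, 6, 6))).
Bind y := s(s(tup(6, 6, 6))).
MGU = { y1 ↦ 6, x ↦ s(tup(6, 6, 6)), y ↦ s(s(tup(6, 6, 6))) }, so y ↦ s(s(tup(6, 6, 6))).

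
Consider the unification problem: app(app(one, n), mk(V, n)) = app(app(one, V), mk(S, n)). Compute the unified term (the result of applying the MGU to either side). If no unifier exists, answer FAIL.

Decompose app/2: app(one, n) = app(one, V),  mk(V, n) = mk(S, n).
Decompose app/2: one = one,  n = V.
Delete trivial equation one = one.
Bind V := n; substituting into the remaining equation gives: mk(n, n) = mk(S, n).
Decompose mk/2: n = S,  n = n.
Bind S := n; no other remaining equation mentions S.
Delete trivial equation n = n.
Applying the MGU to either side gives app(app(one, n), mk(n, n)).

app(app(one, n), mk(n, n))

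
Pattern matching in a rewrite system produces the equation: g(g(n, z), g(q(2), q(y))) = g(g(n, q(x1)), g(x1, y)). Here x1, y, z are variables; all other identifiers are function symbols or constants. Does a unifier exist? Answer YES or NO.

NO

Decompose g/2: g(n, z) = g(n, q(x1)),  g(q(2), q(y)) = g(x1, y).
Decompose g/2: n = n,  z = q(x1).
Delete trivial equation n = n.
Bind z := q(x1); no other remaining equation mentions z.
Decompose g/2: q(2) = x1,  q(y) = y.
Bind x1 := q(2); no other remaining equation mentions x1. Substituting into the earlier binding gives z := q(q(2)).
Occurs check fails: y occurs in q(y); the equation y = q(y) has no finite solution.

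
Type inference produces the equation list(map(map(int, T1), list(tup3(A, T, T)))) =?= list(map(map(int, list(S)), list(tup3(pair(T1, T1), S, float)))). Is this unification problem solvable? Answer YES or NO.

YES

Decompose list/1: map(map(int, T1), list(tup3(A, T, T))) =?= map(map(int, list(S)), list(tup3(pair(T1, T1), S, float))).
Decompose map/2: map(int, T1) =?= map(int, list(S)),  list(tup3(A, T, T)) =?= list(tup3(pair(T1, T1), S, float)).
Decompose map/2: int =?= int,  T1 =?= list(S).
Delete trivial equation int =?= int.
Bind T1 := list(S); substituting into the remaining equation gives: list(tup3(A, T, T)) =?= list(tup3(pair(list(S), list(S)), S, float)).
Decompose list/1: tup3(A, T, T) =?= tup3(pair(list(S), list(S)), S, float).
Decompose tup3/3: A =?= pair(list(S), list(S)),  T =?= S,  T =?= float.
Bind A := pair(list(S), list(S)); no other remaining equation mentions A.
Bind T := S; substituting into the remaining equation gives: S =?= float.
Bind S := float. Substituting into the earlier bindings gives T1 := list(float), A := pair(list(float), list(float)), T := float.
No equations remain and no clash or occurs-check failure arose, so a unifier exists.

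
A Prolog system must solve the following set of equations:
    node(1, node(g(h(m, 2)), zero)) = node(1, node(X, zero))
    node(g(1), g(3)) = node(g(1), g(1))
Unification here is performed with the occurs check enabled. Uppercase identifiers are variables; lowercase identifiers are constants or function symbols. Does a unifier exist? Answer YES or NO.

NO

Decompose node/2: 1 = 1,  node(g(h(m, 2)), zero) = node(X, zero).
Delete trivial equation 1 = 1.
Decompose node/2: g(h(m, 2)) = X,  zero = zero.
Bind X := g(h(m, 2)); no other remaining equation mentions X.
Delete trivial equation zero = zero.
Decompose node/2: g(1) = g(1),  g(3) = g(1).
Delete trivial equation g(1) = g(1).
Decompose g/1: 3 = 1.
Clash: constants 3 and 1 differ; no unifier exists.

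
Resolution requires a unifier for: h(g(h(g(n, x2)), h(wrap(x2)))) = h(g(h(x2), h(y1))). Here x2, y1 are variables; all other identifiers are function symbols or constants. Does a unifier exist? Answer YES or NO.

NO

Decompose h/1: g(h(g(n, x2)), h(wrap(x2))) = g(h(x2), h(y1)).
Decompose g/2: h(g(n, x2)) = h(x2),  h(wrap(x2)) = h(y1).
Decompose h/1: g(n, x2) = x2.
Occurs check fails: x2 occurs in g(n, x2); the equation x2 = g(n, x2) has no finite solution.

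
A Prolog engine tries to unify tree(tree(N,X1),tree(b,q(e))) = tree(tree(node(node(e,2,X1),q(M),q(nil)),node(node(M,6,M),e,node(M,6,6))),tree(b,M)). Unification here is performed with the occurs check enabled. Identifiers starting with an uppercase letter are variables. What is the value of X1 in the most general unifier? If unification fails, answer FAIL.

node(node(q(e),6,q(e)),e,node(q(e),6,6))

Decompose tree/2: tree(N,X1) = tree(node(node(e,2,X1),q(M),q(nil)),node(node(M,6,M),e,node(M,6,6))),  tree(b,q(e)) = tree(b,M).
Decompose tree/2: N = node(node(e,2,X1),q(M),q(nil)),  X1 = node(node(M,6,M),e,node(M,6,6)).
Bind N := node(node(e,2,X1),q(M),q(nil)); no other remaining equation mentions N.
Bind X1 := node(node(M,6,M),e,node(M,6,6)); no other remaining equation mentions X1. Substituting into the earlier binding gives N := node(node(e,2,node(node(M,6,M),e,node(M,6,6))),q(M),q(nil)).
Decompose tree/2: b = b,  q(e) = M.
Delete trivial equation b = b.
Bind M := q(e). Substituting into the earlier bindings gives N := node(node(e,2,node(node(q(e),6,q(e)),e,node(q(e),6,6))),q(q(e)),q(nil)), X1 := node(node(q(e),6,q(e)),e,node(q(e),6,6)).
MGU = { N -> node(node(e,2,node(node(q(e),6,q(e)),e,node(q(e),6,6))),q(q(e)),q(nil)), X1 -> node(node(q(e),6,q(e)),e,node(q(e),6,6)), M -> q(e) }, so X1 -> node(node(q(e),6,q(e)),e,node(q(e),6,6)).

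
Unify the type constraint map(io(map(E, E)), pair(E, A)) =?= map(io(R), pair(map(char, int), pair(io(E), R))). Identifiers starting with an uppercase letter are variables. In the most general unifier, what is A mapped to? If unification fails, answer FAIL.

pair(io(map(char, int)), map(map(char, int), map(char, int)))

Decompose map/2: io(map(E, E)) =?= io(R),  pair(E, A) =?= pair(map(char, int), pair(io(E), R)).
Decompose io/1: map(E, E) =?= R.
Bind R := map(E, E); substituting into the remaining equation gives: pair(E, A) =?= pair(map(char, int), pair(io(E), map(E, E))).
Decompose pair/2: E =?= map(char, int),  A =?= pair(io(E), map(E, E)).
Bind E := map(char, int); substituting into the remaining equation gives: A =?= pair(io(map(char, int)), map(map(char, int), map(char, int))). Substituting into the earlier binding gives R := map(map(char, int), map(char, int)).
Bind A := pair(io(map(char, int)), map(map(char, int), map(char, int))).
MGU = { R -> map(map(char, int), map(char, int)), E -> map(char, int), A -> pair(io(map(char, int)), map(map(char, int), map(char, int))) }, so A -> pair(io(map(char, int)), map(map(char, int), map(char, int))).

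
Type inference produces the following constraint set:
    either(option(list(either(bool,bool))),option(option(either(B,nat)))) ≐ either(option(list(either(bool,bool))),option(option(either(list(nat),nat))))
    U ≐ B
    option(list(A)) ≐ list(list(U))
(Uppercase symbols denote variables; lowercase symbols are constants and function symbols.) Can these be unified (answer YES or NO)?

Decompose either/2: option(list(either(bool,bool))) ≐ option(list(either(bool,bool))),  option(option(either(B,nat))) ≐ option(option(either(list(nat),nat))).
Delete trivial equation option(list(either(bool,bool))) ≐ option(list(either(bool,bool))).
Decompose option/1: option(either(B,nat)) ≐ option(either(list(nat),nat)).
Decompose option/1: either(B,nat) ≐ either(list(nat),nat).
Decompose either/2: B ≐ list(nat),  nat ≐ nat.
Bind B := list(nat); substituting into the one remaining equation that mentions B gives: U ≐ list(nat).
Delete trivial equation nat ≐ nat.
Bind U := list(nat); substituting into the remaining equation gives: option(list(A)) ≐ list(list(list(nat))).
Clash: head symbols differ (option/1 vs list/1); no unifier exists.

NO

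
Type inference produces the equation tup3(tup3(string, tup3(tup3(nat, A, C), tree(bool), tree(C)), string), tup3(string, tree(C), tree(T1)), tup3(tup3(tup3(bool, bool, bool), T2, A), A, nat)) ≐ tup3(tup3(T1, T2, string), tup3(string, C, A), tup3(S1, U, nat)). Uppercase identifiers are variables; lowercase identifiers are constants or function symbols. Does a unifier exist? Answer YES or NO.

NO

Decompose tup3/3: tup3(string, tup3(tup3(nat, A, C), tree(bool), tree(C)), string) ≐ tup3(T1, T2, string),  tup3(string, tree(C), tree(T1)) ≐ tup3(string, C, A),  tup3(tup3(tup3(bool, bool, bool), T2, A), A, nat) ≐ tup3(S1, U, nat).
Decompose tup3/3: string ≐ T1,  tup3(tup3(nat, A, C), tree(bool), tree(C)) ≐ T2,  string ≐ string.
Bind T1 := string; substituting into the one remaining equation that mentions T1 gives: tup3(string, tree(C), tree(string)) ≐ tup3(string, C, A).
Bind T2 := tup3(tup3(nat, A, C), tree(bool), tree(C)); substituting into the one remaining equation that mentions T2 gives: tup3(tup3(tup3(bool, bool, bool), tup3(tup3(nat, A, C), tree(bool), tree(C)), A), A, nat) ≐ tup3(S1, U, nat).
Delete trivial equation string ≐ string.
Decompose tup3/3: string ≐ string,  tree(C) ≐ C,  tree(string) ≐ A.
Delete trivial equation string ≐ string.
Occurs check fails: C occurs in tree(C); the equation C ≐ tree(C) has no finite solution.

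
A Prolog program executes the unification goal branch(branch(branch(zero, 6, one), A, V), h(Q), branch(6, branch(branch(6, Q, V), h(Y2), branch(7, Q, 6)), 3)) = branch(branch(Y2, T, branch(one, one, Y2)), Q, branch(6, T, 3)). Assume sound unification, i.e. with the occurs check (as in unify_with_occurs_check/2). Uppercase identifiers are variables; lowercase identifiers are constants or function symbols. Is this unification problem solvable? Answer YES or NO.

Decompose branch/3: branch(branch(zero, 6, one), A, V) = branch(Y2, T, branch(one, one, Y2)),  h(Q) = Q,  branch(6, branch(branch(6, Q, V), h(Y2), branch(7, Q, 6)), 3) = branch(6, T, 3).
Decompose branch/3: branch(zero, 6, one) = Y2,  A = T,  V = branch(one, one, Y2).
Bind Y2 := branch(zero, 6, one); substituting into the 2 remaining equations that mention Y2 gives: V = branch(one, one, branch(zero, 6, one)),  branch(6, branch(branch(6, Q, V), h(branch(zero, 6, one)), branch(7, Q, 6)), 3) = branch(6, T, 3).
Bind A := T; no other remaining equation mentions A.
Bind V := branch(one, one, branch(zero, 6, one)); substituting into the one remaining equation that mentions V gives: branch(6, branch(branch(6, Q, branch(one, one, branch(zero, 6, one))), h(branch(zero, 6, one)), branch(7, Q, 6)), 3) = branch(6, T, 3).
Occurs check fails: Q occurs in h(Q); the equation Q = h(Q) has no finite solution.

NO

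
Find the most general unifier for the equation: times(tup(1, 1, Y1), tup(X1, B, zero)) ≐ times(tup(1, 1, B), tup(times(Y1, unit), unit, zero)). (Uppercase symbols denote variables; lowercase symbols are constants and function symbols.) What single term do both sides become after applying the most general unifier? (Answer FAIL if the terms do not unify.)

Decompose times/2: tup(1, 1, Y1) ≐ tup(1, 1, B),  tup(X1, B, zero) ≐ tup(times(Y1, unit), unit, zero).
Decompose tup/3: 1 ≐ 1,  1 ≐ 1,  Y1 ≐ B.
Delete trivial equation 1 ≐ 1.
Delete trivial equation 1 ≐ 1.
Bind Y1 := B; substituting into the remaining equation gives: tup(X1, B, zero) ≐ tup(times(B, unit), unit, zero).
Decompose tup/3: X1 ≐ times(B, unit),  B ≐ unit,  zero ≐ zero.
Bind X1 := times(B, unit); no other remaining equation mentions X1.
Bind B := unit; no other remaining equation mentions B. Substituting into the earlier bindings gives Y1 := unit, X1 := times(unit, unit).
Delete trivial equation zero ≐ zero.
Applying the MGU to either side gives times(tup(1, 1, unit), tup(times(unit, unit), unit, zero)).

times(tup(1, 1, unit), tup(times(unit, unit), unit, zero))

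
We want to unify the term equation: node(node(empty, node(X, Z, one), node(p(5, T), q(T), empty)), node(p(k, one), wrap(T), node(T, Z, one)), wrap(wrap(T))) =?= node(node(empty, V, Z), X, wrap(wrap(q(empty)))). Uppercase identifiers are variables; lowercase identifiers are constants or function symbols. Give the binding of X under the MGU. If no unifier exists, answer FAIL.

Decompose node/3: node(empty, node(X, Z, one), node(p(5, T), q(T), empty)) =?= node(empty, V, Z),  node(p(k, one), wrap(T), node(T, Z, one)) =?= X,  wrap(wrap(T)) =?= wrap(wrap(q(empty))).
Decompose node/3: empty =?= empty,  node(X, Z, one) =?= V,  node(p(5, T), q(T), empty) =?= Z.
Delete trivial equation empty =?= empty.
Bind V := node(X, Z, one); no other remaining equation mentions V.
Bind Z := node(p(5, T), q(T), empty); substituting into the one remaining equation that mentions Z gives: node(p(k, one), wrap(T), node(T, node(p(5, T), q(T), empty), one)) =?= X. Substituting into the earlier binding gives V := node(X, node(p(5, T), q(T), empty), one).
Bind X := node(p(k, one), wrap(T), node(T, node(p(5, T), q(T), empty), one)); no other remaining equation mentions X. Substituting into the earlier binding gives V := node(node(p(k, one), wrap(T), node(T, node(p(5, T), q(T), empty), one)), node(p(5, T), q(T), empty), one).
Decompose wrap/1: wrap(T) =?= wrap(q(empty)).
Decompose wrap/1: T =?= q(empty).
Bind T := q(empty). Substituting into the earlier bindings gives V := node(node(p(k, one), wrap(q(empty)), node(q(empty), node(p(5, q(empty)), q(q(empty)), empty), one)), node(p(5, q(empty)), q(q(empty)), empty), one), Z := node(p(5, q(empty)), q(q(empty)), empty), X := node(p(k, one), wrap(q(empty)), node(q(empty), node(p(5, q(empty)), q(q(empty)), empty), one)).
MGU = { V ↦ node(node(p(k, one), wrap(q(empty)), node(q(empty), node(p(5, q(empty)), q(q(empty)), empty), one)), node(p(5, q(empty)), q(q(empty)), empty), one), Z ↦ node(p(5, q(empty)), q(q(empty)), empty), X ↦ node(p(k, one), wrap(q(empty)), node(q(empty), node(p(5, q(empty)), q(q(empty)), empty), one)), T ↦ q(empty) }, so X ↦ node(p(k, one), wrap(q(empty)), node(q(empty), node(p(5, q(empty)), q(q(empty)), empty), one)).

node(p(k, one), wrap(q(empty)), node(q(empty), node(p(5, q(empty)), q(q(empty)), empty), one))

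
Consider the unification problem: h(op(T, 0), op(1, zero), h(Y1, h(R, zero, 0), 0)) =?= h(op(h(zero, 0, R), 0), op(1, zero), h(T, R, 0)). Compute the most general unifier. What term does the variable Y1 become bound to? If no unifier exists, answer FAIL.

FAIL

Decompose h/3: op(T, 0) =?= op(h(zero, 0, R), 0),  op(1, zero) =?= op(1, zero),  h(Y1, h(R, zero, 0), 0) =?= h(T, R, 0).
Decompose op/2: T =?= h(zero, 0, R),  0 =?= 0.
Bind T := h(zero, 0, R); substituting into the one remaining equation that mentions T gives: h(Y1, h(R, zero, 0), 0) =?= h(h(zero, 0, R), R, 0).
Delete trivial equation 0 =?= 0.
Delete trivial equation op(1, zero) =?= op(1, zero).
Decompose h/3: Y1 =?= h(zero, 0, R),  h(R, zero, 0) =?= R,  0 =?= 0.
Bind Y1 := h(zero, 0, R); no other remaining equation mentions Y1.
Occurs check fails: R occurs in h(R, zero, 0); the equation R =?= h(R, zero, 0) has no finite solution.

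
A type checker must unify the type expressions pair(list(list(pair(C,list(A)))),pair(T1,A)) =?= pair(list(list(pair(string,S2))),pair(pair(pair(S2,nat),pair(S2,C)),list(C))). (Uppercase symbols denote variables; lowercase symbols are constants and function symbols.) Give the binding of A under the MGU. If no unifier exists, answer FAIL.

Decompose pair/2: list(list(pair(C,list(A)))) =?= list(list(pair(string,S2))),  pair(T1,A) =?= pair(pair(pair(S2,nat),pair(S2,C)),list(C)).
Decompose list/1: list(pair(C,list(A))) =?= list(pair(string,S2)).
Decompose list/1: pair(C,list(A)) =?= pair(string,S2).
Decompose pair/2: C =?= string,  list(A) =?= S2.
Bind C := string; substituting into the one remaining equation that mentions C gives: pair(T1,A) =?= pair(pair(pair(S2,nat),pair(S2,string)),list(string)).
Bind S2 := list(A); substituting into the remaining equation gives: pair(T1,A) =?= pair(pair(pair(list(A),nat),pair(list(A),string)),list(string)).
Decompose pair/2: T1 =?= pair(pair(list(A),nat),pair(list(A),string)),  A =?= list(string).
Bind T1 := pair(pair(list(A),nat),pair(list(A),string)); no other remaining equation mentions T1.
Bind A := list(string). Substituting into the earlier bindings gives S2 := list(list(string)), T1 := pair(pair(list(list(string)),nat),pair(list(list(string)),string)).
MGU = { C ↦ string, S2 ↦ list(list(string)), T1 ↦ pair(pair(list(list(string)),nat),pair(list(list(string)),string)), A ↦ list(string) }, so A ↦ list(string).

list(string)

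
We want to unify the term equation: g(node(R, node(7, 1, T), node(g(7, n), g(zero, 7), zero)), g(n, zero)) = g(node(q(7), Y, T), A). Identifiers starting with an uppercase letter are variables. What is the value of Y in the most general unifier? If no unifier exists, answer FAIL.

node(7, 1, node(g(7, n), g(zero, 7), zero))

Decompose g/2: node(R, node(7, 1, T), node(g(7, n), g(zero, 7), zero)) = node(q(7), Y, T),  g(n, zero) = A.
Decompose node/3: R = q(7),  node(7, 1, T) = Y,  node(g(7, n), g(zero, 7), zero) = T.
Bind R := q(7); no other remaining equation mentions R.
Bind Y := node(7, 1, T); no other remaining equation mentions Y.
Bind T := node(g(7, n), g(zero, 7), zero); no other remaining equation mentions T. Substituting into the earlier binding gives Y := node(7, 1, node(g(7, n), g(zero, 7), zero)).
Bind A := g(n, zero).
MGU = { R := q(7), Y := node(7, 1, node(g(7, n), g(zero, 7), zero)), T := node(g(7, n), g(zero, 7), zero), A := g(n, zero) }, so Y := node(7, 1, node(g(7, n), g(zero, 7), zero)).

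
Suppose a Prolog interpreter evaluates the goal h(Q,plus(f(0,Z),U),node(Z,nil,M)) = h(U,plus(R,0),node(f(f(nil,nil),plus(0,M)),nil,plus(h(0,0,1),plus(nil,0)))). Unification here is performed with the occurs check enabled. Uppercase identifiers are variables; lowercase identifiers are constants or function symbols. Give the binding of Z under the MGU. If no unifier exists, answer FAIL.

f(f(nil,nil),plus(0,plus(h(0,0,1),plus(nil,0))))

Decompose h/3: Q = U,  plus(f(0,Z),U) = plus(R,0),  node(Z,nil,M) = node(f(f(nil,nil),plus(0,M)),nil,plus(h(0,0,1),plus(nil,0))).
Bind Q := U; no other remaining equation mentions Q.
Decompose plus/2: f(0,Z) = R,  U = 0.
Bind R := f(0,Z); no other remaining equation mentions R.
Bind U := 0; no other remaining equation mentions U. Substituting into the earlier binding gives Q := 0.
Decompose node/3: Z = f(f(nil,nil),plus(0,M)),  nil = nil,  M = plus(h(0,0,1),plus(nil,0)).
Bind Z := f(f(nil,nil),plus(0,M)); no other remaining equation mentions Z. Substituting into the earlier binding gives R := f(0,f(f(nil,nil),plus(0,M))).
Delete trivial equation nil = nil.
Bind M := plus(h(0,0,1),plus(nil,0)). Substituting into the earlier bindings gives R := f(0,f(f(nil,nil),plus(0,plus(h(0,0,1),plus(nil,0))))), Z := f(f(nil,nil),plus(0,plus(h(0,0,1),plus(nil,0)))).
MGU = { Q ↦ 0, R ↦ f(0,f(f(nil,nil),plus(0,plus(h(0,0,1),plus(nil,0))))), U ↦ 0, Z ↦ f(f(nil,nil),plus(0,plus(h(0,0,1),plus(nil,0)))), M ↦ plus(h(0,0,1),plus(nil,0)) }, so Z ↦ f(f(nil,nil),plus(0,plus(h(0,0,1),plus(nil,0)))).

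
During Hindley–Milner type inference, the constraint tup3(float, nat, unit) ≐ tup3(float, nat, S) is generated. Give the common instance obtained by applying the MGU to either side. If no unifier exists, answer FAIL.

Decompose tup3/3: float ≐ float,  nat ≐ nat,  unit ≐ S.
Delete trivial equation float ≐ float.
Delete trivial equation nat ≐ nat.
Bind S := unit.
Applying the MGU to either side gives tup3(float, nat, unit).

tup3(float, nat, unit)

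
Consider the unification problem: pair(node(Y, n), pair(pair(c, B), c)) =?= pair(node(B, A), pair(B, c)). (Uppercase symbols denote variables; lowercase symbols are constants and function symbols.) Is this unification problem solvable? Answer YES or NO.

NO

Decompose pair/2: node(Y, n) =?= node(B, A),  pair(pair(c, B), c) =?= pair(B, c).
Decompose node/2: Y =?= B,  n =?= A.
Bind Y := B; no other remaining equation mentions Y.
Bind A := n; no other remaining equation mentions A.
Decompose pair/2: pair(c, B) =?= B,  c =?= c.
Occurs check fails: B occurs in pair(c, B); the equation B =?= pair(c, B) has no finite solution.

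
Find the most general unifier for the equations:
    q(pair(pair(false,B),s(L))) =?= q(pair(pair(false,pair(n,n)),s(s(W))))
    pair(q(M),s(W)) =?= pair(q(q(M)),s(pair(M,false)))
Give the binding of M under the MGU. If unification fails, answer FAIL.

FAIL

Decompose q/1: pair(pair(false,B),s(L)) =?= pair(pair(false,pair(n,n)),s(s(W))).
Decompose pair/2: pair(false,B) =?= pair(false,pair(n,n)),  s(L) =?= s(s(W)).
Decompose pair/2: false =?= false,  B =?= pair(n,n).
Delete trivial equation false =?= false.
Bind B := pair(n,n); no other remaining equation mentions B.
Decompose s/1: L =?= s(W).
Bind L := s(W); no other remaining equation mentions L.
Decompose pair/2: q(M) =?= q(q(M)),  s(W) =?= s(pair(M,false)).
Decompose q/1: M =?= q(M).
Occurs check fails: M occurs in q(M); the equation M =?= q(M) has no finite solution.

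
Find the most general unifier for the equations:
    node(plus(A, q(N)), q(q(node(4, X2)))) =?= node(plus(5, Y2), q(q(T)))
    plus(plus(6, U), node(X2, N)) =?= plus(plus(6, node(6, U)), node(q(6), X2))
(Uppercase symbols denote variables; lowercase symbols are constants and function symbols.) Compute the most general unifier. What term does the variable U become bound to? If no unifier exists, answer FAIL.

FAIL

Decompose node/2: plus(A, q(N)) =?= plus(5, Y2),  q(q(node(4, X2))) =?= q(q(T)).
Decompose plus/2: A =?= 5,  q(N) =?= Y2.
Bind A := 5; no other remaining equation mentions A.
Bind Y2 := q(N); no other remaining equation mentions Y2.
Decompose q/1: q(node(4, X2)) =?= q(T).
Decompose q/1: node(4, X2) =?= T.
Bind T := node(4, X2); no other remaining equation mentions T.
Decompose plus/2: plus(6, U) =?= plus(6, node(6, U)),  node(X2, N) =?= node(q(6), X2).
Decompose plus/2: 6 =?= 6,  U =?= node(6, U).
Delete trivial equation 6 =?= 6.
Occurs check fails: U occurs in node(6, U); the equation U =?= node(6, U) has no finite solution.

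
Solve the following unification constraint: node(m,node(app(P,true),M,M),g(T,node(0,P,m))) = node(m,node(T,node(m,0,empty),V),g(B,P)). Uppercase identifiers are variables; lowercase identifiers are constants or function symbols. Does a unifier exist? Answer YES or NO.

NO

Decompose node/3: m = m,  node(app(P,true),M,M) = node(T,node(m,0,empty),V),  g(T,node(0,P,m)) = g(B,P).
Delete trivial equation m = m.
Decompose node/3: app(P,true) = T,  M = node(m,0,empty),  M = V.
Bind T := app(P,true); substituting into the one remaining equation that mentions T gives: g(app(P,true),node(0,P,m)) = g(B,P).
Bind M := node(m,0,empty); substituting into the one remaining equation that mentions M gives: node(m,0,empty) = V.
Bind V := node(m,0,empty); no other remaining equation mentions V.
Decompose g/2: app(P,true) = B,  node(0,P,m) = P.
Bind B := app(P,true); no other remaining equation mentions B.
Occurs check fails: P occurs in node(0,P,m); the equation P = node(0,P,m) has no finite solution.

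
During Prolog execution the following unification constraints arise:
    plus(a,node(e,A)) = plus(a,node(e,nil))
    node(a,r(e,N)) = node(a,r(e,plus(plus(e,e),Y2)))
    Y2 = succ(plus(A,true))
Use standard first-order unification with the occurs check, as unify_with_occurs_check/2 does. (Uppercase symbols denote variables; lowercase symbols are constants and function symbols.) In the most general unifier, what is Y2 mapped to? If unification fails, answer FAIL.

Decompose plus/2: a = a,  node(e,A) = node(e,nil).
Delete trivial equation a = a.
Decompose node/2: e = e,  A = nil.
Delete trivial equation e = e.
Bind A := nil; substituting into the one remaining equation that mentions A gives: Y2 = succ(plus(nil,true)).
Decompose node/2: a = a,  r(e,N) = r(e,plus(plus(e,e),Y2)).
Delete trivial equation a = a.
Decompose r/2: e = e,  N = plus(plus(e,e),Y2).
Delete trivial equation e = e.
Bind N := plus(plus(e,e),Y2); no other remaining equation mentions N.
Bind Y2 := succ(plus(nil,true)). Substituting into the earlier binding gives N := plus(plus(e,e),succ(plus(nil,true))).
MGU = { A = nil, N = plus(plus(e,e),succ(plus(nil,true))), Y2 = succ(plus(nil,true)) }, so Y2 = succ(plus(nil,true)).

succ(plus(nil,true))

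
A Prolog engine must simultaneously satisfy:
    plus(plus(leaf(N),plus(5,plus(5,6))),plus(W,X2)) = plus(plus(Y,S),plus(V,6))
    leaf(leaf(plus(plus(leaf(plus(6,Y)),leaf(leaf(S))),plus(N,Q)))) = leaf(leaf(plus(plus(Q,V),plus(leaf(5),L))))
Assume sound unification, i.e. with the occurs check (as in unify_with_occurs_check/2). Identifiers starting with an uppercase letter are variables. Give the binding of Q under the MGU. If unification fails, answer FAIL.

Decompose plus/2: plus(leaf(N),plus(5,plus(5,6))) = plus(Y,S),  plus(W,X2) = plus(V,6).
Decompose plus/2: leaf(N) = Y,  plus(5,plus(5,6)) = S.
Bind Y := leaf(N); substituting into the one remaining equation that mentions Y gives: leaf(leaf(plus(plus(leaf(plus(6,leaf(N))),leaf(leaf(S))),plus(N,Q)))) = leaf(leaf(plus(plus(Q,V),plus(leaf(5),L)))).
Bind S := plus(5,plus(5,6)); substituting into the one remaining equation that mentions S gives: leaf(leaf(plus(plus(leaf(plus(6,leaf(N))),leaf(leaf(plus(5,plus(5,6))))),plus(N,Q)))) = leaf(leaf(plus(plus(Q,V),plus(leaf(5),L)))).
Decompose plus/2: W = V,  X2 = 6.
Bind W := V; no other remaining equation mentions W.
Bind X2 := 6; no other remaining equation mentions X2.
Decompose leaf/1: leaf(plus(plus(leaf(plus(6,leaf(N))),leaf(leaf(plus(5,plus(5,6))))),plus(N,Q))) = leaf(plus(plus(Q,V),plus(leaf(5),L))).
Decompose leaf/1: plus(plus(leaf(plus(6,leaf(N))),leaf(leaf(plus(5,plus(5,6))))),plus(N,Q)) = plus(plus(Q,V),plus(leaf(5),L)).
Decompose plus/2: plus(leaf(plus(6,leaf(N))),leaf(leaf(plus(5,plus(5,6))))) = plus(Q,V),  plus(N,Q) = plus(leaf(5),L).
Decompose plus/2: leaf(plus(6,leaf(N))) = Q,  leaf(leaf(plus(5,plus(5,6)))) = V.
Bind Q := leaf(plus(6,leaf(N))); substituting into the one remaining equation that mentions Q gives: plus(N,leaf(plus(6,leaf(N)))) = plus(leaf(5),L).
Bind V := leaf(leaf(plus(5,plus(5,6)))); no other remaining equation mentions V. Substituting into the earlier binding gives W := leaf(leaf(plus(5,plus(5,6)))).
Decompose plus/2: N = leaf(5),  leaf(plus(6,leaf(N))) = L.
Bind N := leaf(5); substituting into the remaining equation gives: leaf(plus(6,leaf(leaf(5)))) = L. Substituting into the earlier bindings gives Y := leaf(leaf(5)), Q := leaf(plus(6,leaf(leaf(5)))).
Bind L := leaf(plus(6,leaf(leaf(5)))).
MGU = { Y -> leaf(leaf(5)), S -> plus(5,plus(5,6)), W -> leaf(leaf(plus(5,plus(5,6)))), X2 -> 6, Q -> leaf(plus(6,leaf(leaf(5)))), V -> leaf(leaf(plus(5,plus(5,6)))), N -> leaf(5), L -> leaf(plus(6,leaf(leaf(5)))) }, so Q -> leaf(plus(6,leaf(leaf(5)))).

leaf(plus(6,leaf(leaf(5))))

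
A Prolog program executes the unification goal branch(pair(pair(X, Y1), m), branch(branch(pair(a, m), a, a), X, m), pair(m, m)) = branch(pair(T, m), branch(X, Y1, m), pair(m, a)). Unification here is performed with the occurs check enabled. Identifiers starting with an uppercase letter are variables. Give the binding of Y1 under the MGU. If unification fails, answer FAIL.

FAIL

Decompose branch/3: pair(pair(X, Y1), m) = pair(T, m),  branch(branch(pair(a, m), a, a), X, m) = branch(X, Y1, m),  pair(m, m) = pair(m, a).
Decompose pair/2: pair(X, Y1) = T,  m = m.
Bind T := pair(X, Y1); no other remaining equation mentions T.
Delete trivial equation m = m.
Decompose branch/3: branch(pair(a, m), a, a) = X,  X = Y1,  m = m.
Bind X := branch(pair(a, m), a, a); substituting into the one remaining equation that mentions X gives: branch(pair(a, m), a, a) = Y1. Substituting into the earlier binding gives T := pair(branch(pair(a, m), a, a), Y1).
Bind Y1 := branch(pair(a, m), a, a); no other remaining equation mentions Y1. Substituting into the earlier binding gives T := pair(branch(pair(a, m), a, a), branch(pair(a, m), a, a)).
Delete trivial equation m = m.
Decompose pair/2: m = m,  m = a.
Delete trivial equation m = m.
Clash: constants m and a differ; no unifier exists.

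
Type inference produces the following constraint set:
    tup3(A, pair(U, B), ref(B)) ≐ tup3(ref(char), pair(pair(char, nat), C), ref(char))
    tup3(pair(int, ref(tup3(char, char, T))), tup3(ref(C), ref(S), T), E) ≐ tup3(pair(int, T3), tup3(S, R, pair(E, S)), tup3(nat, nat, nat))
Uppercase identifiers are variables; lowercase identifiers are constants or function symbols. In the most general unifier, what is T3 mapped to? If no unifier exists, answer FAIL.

Decompose tup3/3: A ≐ ref(char),  pair(U, B) ≐ pair(pair(char, nat), C),  ref(B) ≐ ref(char).
Bind A := ref(char); no other remaining equation mentions A.
Decompose pair/2: U ≐ pair(char, nat),  B ≐ C.
Bind U := pair(char, nat); no other remaining equation mentions U.
Bind B := C; substituting into the one remaining equation that mentions B gives: ref(C) ≐ ref(char).
Decompose ref/1: C ≐ char.
Bind C := char; substituting into the remaining equation gives: tup3(pair(int, ref(tup3(char, char, T))), tup3(ref(char), ref(S), T), E) ≐ tup3(pair(int, T3), tup3(S, R, pair(E, S)), tup3(nat, nat, nat)). Substituting into the earlier binding gives B := char.
Decompose tup3/3: pair(int, ref(tup3(char, char, T))) ≐ pair(int, T3),  tup3(ref(char), ref(S), T) ≐ tup3(S, R, pair(E, S)),  E ≐ tup3(nat, nat, nat).
Decompose pair/2: int ≐ int,  ref(tup3(char, char, T)) ≐ T3.
Delete trivial equation int ≐ int.
Bind T3 := ref(tup3(char, char, T)); no other remaining equation mentions T3.
Decompose tup3/3: ref(char) ≐ S,  ref(S) ≐ R,  T ≐ pair(E, S).
Bind S := ref(char); substituting into the 2 remaining equations that mention S gives: ref(ref(char)) ≐ R,  T ≐ pair(E, ref(char)).
Bind R := ref(ref(char)); no other remaining equation mentions R.
Bind T := pair(E, ref(char)); no other remaining equation mentions T. Substituting into the earlier binding gives T3 := ref(tup3(char, char, pair(E, ref(char)))).
Bind E := tup3(nat, nat, nat). Substituting into the earlier bindings gives T3 := ref(tup3(char, char, pair(tup3(nat, nat, nat), ref(char)))), T := pair(tup3(nat, nat, nat), ref(char)).
MGU = { A := ref(char), U := pair(char, nat), B := char, C := char, T3 := ref(tup3(char, char, pair(tup3(nat, nat, nat), ref(char)))), S := ref(char), R := ref(ref(char)), T := pair(tup3(nat, nat, nat), ref(char)), E := tup3(nat, nat, nat) }, so T3 := ref(tup3(char, char, pair(tup3(nat, nat, nat), ref(char)))).

ref(tup3(char, char, pair(tup3(nat, nat, nat), ref(char))))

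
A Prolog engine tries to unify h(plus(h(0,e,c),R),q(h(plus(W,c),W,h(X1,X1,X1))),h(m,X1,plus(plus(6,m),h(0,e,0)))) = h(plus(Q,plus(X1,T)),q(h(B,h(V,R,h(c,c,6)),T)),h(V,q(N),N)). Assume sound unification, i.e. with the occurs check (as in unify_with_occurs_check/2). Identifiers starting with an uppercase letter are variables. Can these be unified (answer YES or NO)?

YES

Decompose h/3: plus(h(0,e,c),R) = plus(Q,plus(X1,T)),  q(h(plus(W,c),W,h(X1,X1,X1))) = q(h(B,h(V,R,h(c,c,6)),T)),  h(m,X1,plus(plus(6,m),h(0,e,0))) = h(V,q(N),N).
Decompose plus/2: h(0,e,c) = Q,  R = plus(X1,T).
Bind Q := h(0,e,c); no other remaining equation mentions Q.
Bind R := plus(X1,T); substituting into the one remaining equation that mentions R gives: q(h(plus(W,c),W,h(X1,X1,X1))) = q(h(B,h(V,plus(X1,T),h(c,c,6)),T)).
Decompose q/1: h(plus(W,c),W,h(X1,X1,X1)) = h(B,h(V,plus(X1,T),h(c,c,6)),T).
Decompose h/3: plus(W,c) = B,  W = h(V,plus(X1,T),h(c,c,6)),  h(X1,X1,X1) = T.
Bind B := plus(W,c); no other remaining equation mentions B.
Bind W := h(V,plus(X1,T),h(c,c,6)); no other remaining equation mentions W. Substituting into the earlier binding gives B := plus(h(V,plus(X1,T),h(c,c,6)),c).
Bind T := h(X1,X1,X1); no other remaining equation mentions T. Substituting into the earlier bindings gives R := plus(X1,h(X1,X1,X1)), B := plus(h(V,plus(X1,h(X1,X1,X1)),h(c,c,6)),c), W := h(V,plus(X1,h(X1,X1,X1)),h(c,c,6)).
Decompose h/3: m = V,  X1 = q(N),  plus(plus(6,m),h(0,e,0)) = N.
Bind V := m; no other remaining equation mentions V. Substituting into the earlier bindings gives B := plus(h(m,plus(X1,h(X1,X1,X1)),h(c,c,6)),c), W := h(m,plus(X1,h(X1,X1,X1)),h(c,c,6)).
Bind X1 := q(N); no other remaining equation mentions X1. Substituting into the earlier bindings gives R := plus(q(N),h(q(N),q(N),q(N))), B := plus(h(m,plus(q(N),h(q(N),q(N),q(N))),h(c,c,6)),c), W := h(m,plus(q(N),h(q(N),q(N),q(N))),h(c,c,6)), T := h(q(N),q(N),q(N)).
Bind N := plus(plus(6,m),h(0,e,0)). Substituting into the earlier bindings gives R := plus(q(plus(plus(6,m),h(0,e,0))),h(q(plus(plus(6,m),h(0,e,0))),q(plus(plus(6,m),h(0,e,0))),q(plus(plus(6,m),h(0,e,0))))), B := plus(h(m,plus(q(plus(plus(6,m),h(0,e,0))),h(q(plus(plus(6,m),h(0,e,0))),q(plus(plus(6,m),h(0,e,0))),q(plus(plus(6,m),h(0,e,0))))),h(c,c,6)),c), W := h(m,plus(q(plus(plus(6,m),h(0,e,0))),h(q(plus(plus(6,m),h(0,e,0))),q(plus(plus(6,m),h(0,e,0))),q(plus(plus(6,m),h(0,e,0))))),h(c,c,6)), T := h(q(plus(plus(6,m),h(0,e,0))),q(plus(plus(6,m),h(0,e,0))),q(plus(plus(6,m),h(0,e,0)))), X1 := q(plus(plus(6,m),h(0,e,0))).
No equations remain and no clash or occurs-check failure arose, so a unifier exists.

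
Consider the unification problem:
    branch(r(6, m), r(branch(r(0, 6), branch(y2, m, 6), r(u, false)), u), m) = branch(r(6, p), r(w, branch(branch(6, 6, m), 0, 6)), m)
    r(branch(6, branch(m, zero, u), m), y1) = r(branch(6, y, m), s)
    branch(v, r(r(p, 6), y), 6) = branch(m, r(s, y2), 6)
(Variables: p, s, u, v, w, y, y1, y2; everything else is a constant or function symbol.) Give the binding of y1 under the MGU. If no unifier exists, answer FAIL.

r(m, 6)

Decompose branch/3: r(6, m) = r(6, p),  r(branch(r(0, 6), branch(y2, m, 6), r(u, false)), u) = r(w, branch(branch(6, 6, m), 0, 6)),  m = m.
Decompose r/2: 6 = 6,  m = p.
Delete trivial equation 6 = 6.
Bind p := m; substituting into the one remaining equation that mentions p gives: branch(v, r(r(m, 6), y), 6) = branch(m, r(s, y2), 6).
Decompose r/2: branch(r(0, 6), branch(y2, m, 6), r(u, false)) = w,  u = branch(branch(6, 6, m), 0, 6).
Bind w := branch(r(0, 6), branch(y2, m, 6), r(u, false)); no other remaining equation mentions w.
Bind u := branch(branch(6, 6, m), 0, 6); substituting into the one remaining equation that mentions u gives: r(branch(6, branch(m, zero, branch(branch(6, 6, m), 0, 6)), m), y1) = r(branch(6, y, m), s). Substituting into the earlier binding gives w := branch(r(0, 6), branch(y2, m, 6), r(branch(branch(6, 6, m), 0, 6), false)).
Delete trivial equation m = m.
Decompose r/2: branch(6, branch(m, zero, branch(branch(6, 6, m), 0, 6)), m) = branch(6, y, m),  y1 = s.
Decompose branch/3: 6 = 6,  branch(m, zero, branch(branch(6, 6, m), 0, 6)) = y,  m = m.
Delete trivial equation 6 = 6.
Bind y := branch(m, zero, branch(branch(6, 6, m), 0, 6)); substituting into the one remaining equation that mentions y gives: branch(v, r(r(m, 6), branch(m, zero, branch(branch(6, 6, m), 0, 6))), 6) = branch(m, r(s, y2), 6).
Delete trivial equation m = m.
Bind y1 := s; no other remaining equation mentions y1.
Decompose branch/3: v = m,  r(r(m, 6), branch(m, zero, branch(branch(6, 6, m), 0, 6))) = r(s, y2),  6 = 6.
Bind v := m; no other remaining equation mentions v.
Decompose r/2: r(m, 6) = s,  branch(m, zero, branch(branch(6, 6, m), 0, 6)) = y2.
Bind s := r(m, 6); no other remaining equation mentions s. Substituting into the earlier binding gives y1 := r(m, 6).
Bind y2 := branch(m, zero, branch(branch(6, 6, m), 0, 6)); no other remaining equation mentions y2. Substituting into the earlier binding gives w := branch(r(0, 6), branch(branch(m, zero, branch(branch(6, 6, m), 0, 6)), m, 6), r(branch(branch(6, 6, m), 0, 6), false)).
Delete trivial equation 6 = 6.
MGU = { p ↦ m, w ↦ branch(r(0, 6), branch(branch(m, zero, branch(branch(6, 6, m), 0, 6)), m, 6), r(branch(branch(6, 6, m), 0, 6), false)), u ↦ branch(branch(6, 6, m), 0, 6), y ↦ branch(m, zero, branch(branch(6, 6, m), 0, 6)), y1 ↦ r(m, 6), v ↦ m, s ↦ r(m, 6), y2 ↦ branch(m, zero, branch(branch(6, 6, m), 0, 6)) }, so y1 ↦ r(m, 6).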